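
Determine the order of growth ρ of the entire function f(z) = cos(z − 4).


cos(w) is a linear combination of e^{iw} and e^{−iw} (or e^w, e^{−w} in the hyperbolic case), so |cos(w)| ≤ e^{|w|}. With w = z − 4, |w| ≤ 1|z| + 4 = 1r + 4 on |z| = r, giving M(r) ≤ e^{1r + 4}, so ρ ≤ 1. On a suitable ray (z = it for sin/cos; z = t for sinh/cosh, t real → ∞), |cos(z − 4)| grows like e^{1|t|}/2, so ρ ≥ 1. Hence ρ = 1.
Therefore ρ = 1.

Order ρ = 1.


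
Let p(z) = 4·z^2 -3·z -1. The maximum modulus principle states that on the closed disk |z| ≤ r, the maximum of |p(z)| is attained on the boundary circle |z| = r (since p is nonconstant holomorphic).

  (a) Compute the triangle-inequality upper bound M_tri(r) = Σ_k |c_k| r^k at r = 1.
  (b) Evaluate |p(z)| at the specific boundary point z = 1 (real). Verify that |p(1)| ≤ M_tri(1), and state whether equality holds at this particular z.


Coefficients: c_0 = -1, c_1 = -3, c_2 = 4. Radius r = 1.
Part (a). Triangle bound: M_tri(r) = Σ_k |c_k| r^k
  = |-1|·1^0 + |-3|·1^1 + |4|·1^2
  = 1 + 3 + 4 = 8.
This bounds M(r) := max_{|z|=r} |p(z)| from above; equality holds iff all terms c_k z^k can be made to align in phase at a single z on |z|=r.
Part (b). At z = 1 (real, on the circle |z| = r):
  p(1) = (-1)·1^0 + (-3)·1^1 + (4)·1^2 = 0.
  |p(1)| = 0.
Check: |p(1)| = 0 ≤ 8 = M_tri(1). ✓ Equality does not hold at z = 1 (the coefficients have mixed signs, so the terms do not all align in phase there).

M_tri(1) = 8; |p(1)| = 0; equality at z=1: no.


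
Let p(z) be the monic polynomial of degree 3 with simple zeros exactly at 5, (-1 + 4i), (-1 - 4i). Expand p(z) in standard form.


The polynomial is p(z) = ∏_{α ∈ S} (z − α), where S = {5, (-1 + 4i), (-1 - 4i)}.
Expanding the product yields: p(z) = z^3 -3·z^2 + 7·z -85.
Note conjugate pairs combine to real quadratics: (z − (-1+4i))(z − (-1−4i)) = z² + 2z + 17.
The resulting polynomial has degree 3 and real coefficients as required.

p(z) = z^3 -3·z^2 + 7·z -85.


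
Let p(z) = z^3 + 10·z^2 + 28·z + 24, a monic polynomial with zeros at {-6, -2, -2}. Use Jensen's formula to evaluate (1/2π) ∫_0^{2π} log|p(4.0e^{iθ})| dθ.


Zeros: -6, -2, -2; r = 4.0.
Inside |z| < r: -2, -2. Outside (|z| ≥ r): -6.
p(0) = 24, so log|p(0)| = log(24) = 3.1781.
Apply Jensen: I(r) = log|p(0)| + Σ_k log(r/|z_k|), summed over zeros inside |z| < r.
  log(r/|z_k|) for z_k = -2: log(4.0/2) = 0.6931
  log(r/|z_k|) for z_k = -2: log(4.0/2) = 0.6931
  Outside zeros (-6) contribute nothing to the Jensen sum.
Sum over inside zeros: 1.3863.
I(r) = log|p(0)| + (inside sum) = 3.1781 + 1.3863 = 4.5643.
Note: since some zeros are outside |z| ≤ r, the simplified n·log(r) form does NOT apply — only the inside zeros contribute.

I(r) ≈ 4.5643.


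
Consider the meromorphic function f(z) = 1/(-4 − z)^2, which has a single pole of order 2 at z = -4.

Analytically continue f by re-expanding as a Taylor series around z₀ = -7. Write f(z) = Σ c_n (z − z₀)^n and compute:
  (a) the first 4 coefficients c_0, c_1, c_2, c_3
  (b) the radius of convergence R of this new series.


Let w = z − z₀, so z = z₀ + w.
Then -4 − z = -4 − (z₀ + w) = (-4 − z₀) − w = 3 − w.
f(z) = 1/(3 − w)^2 = (1/(3)^2) · (1 − w/(3))^{−2}.
By the binomial series (1−u)^{−2} = Σ_{n≥0} C(n+1, 1) u^n for |u|<1, with u = w/(3):
  c_n = C(n+1, 1) / (3)^(n+2).
  c_0 = 1/(3)^2 = 1/9.
  c_1 = 2/(3)^3 = 2/27.
  c_2 = 3/(3)^4 = 1/27.
  c_3 = 4/(3)^5 = 4/243.
The series is valid for |w/d| < 1, i.e. |z − z₀| < |d|.
Radius of convergence: R = |-4 − z₀| = |3| = 3 (distance from z₀ to the singularity z = -4).

c_0 = 1/9, c_1 = 2/27, c_2 = 1/27, c_3 = 4/243; R = 3.


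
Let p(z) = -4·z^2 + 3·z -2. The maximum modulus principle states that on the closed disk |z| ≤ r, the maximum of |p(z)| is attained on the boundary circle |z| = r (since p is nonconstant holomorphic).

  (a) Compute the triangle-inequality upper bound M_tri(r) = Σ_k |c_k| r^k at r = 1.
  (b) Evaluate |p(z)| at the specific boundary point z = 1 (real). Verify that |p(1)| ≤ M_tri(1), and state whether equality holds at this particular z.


Coefficients: c_0 = -2, c_1 = 3, c_2 = -4. Radius r = 1.
Part (a). Triangle bound: M_tri(r) = Σ_k |c_k| r^k
  = |-2|·1^0 + |3|·1^1 + |-4|·1^2
  = 2 + 3 + 4 = 9.
This bounds M(r) := max_{|z|=r} |p(z)| from above; equality holds iff all terms c_k z^k can be made to align in phase at a single z on |z|=r.
Part (b). At z = 1 (real, on the circle |z| = r):
  p(1) = (-2)·1^0 + (3)·1^1 + (-4)·1^2 = -3.
  |p(1)| = 3.
Check: |p(1)| = 3 ≤ 9 = M_tri(1). ✓ Equality does not hold at z = 1 (the coefficients have mixed signs, so the terms do not all align in phase there).

M_tri(1) = 9; |p(1)| = 3; equality at z=1: no.


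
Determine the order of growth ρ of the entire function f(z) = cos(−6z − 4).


cos(w) is a linear combination of e^{iw} and e^{−iw} (or e^w, e^{−w} in the hyperbolic case), so |cos(w)| ≤ e^{|w|}. With w = −6z − 4, |w| ≤ 6|z| + 4 = 6r + 4 on |z| = r, giving M(r) ≤ e^{6r + 4}, so ρ ≤ 1. On a suitable ray (z = it for sin/cos; z = t for sinh/cosh, t real → ∞), |cos(−6z − 4)| grows like e^{6|t|}/2, so ρ ≥ 1. Hence ρ = 1.
Therefore ρ = 1.

Order ρ = 1.


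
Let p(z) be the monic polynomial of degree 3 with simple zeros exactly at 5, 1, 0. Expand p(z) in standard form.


The polynomial is p(z) = ∏_{α ∈ S} (z − α), where S = {5, 1, 0}.
Expanding the product yields: p(z) = z^3 -6·z^2 + 5·z.
The resulting polynomial has degree 3 and real coefficients as required.

p(z) = z^3 -6·z^2 + 5·z.


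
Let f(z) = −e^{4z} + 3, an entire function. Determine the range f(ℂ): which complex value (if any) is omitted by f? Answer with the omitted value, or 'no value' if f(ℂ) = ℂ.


Little Picard bounds the complement of f(ℂ) to at most one point.
e^{4z} is never zero on ℂ, so -1·e^{4z} takes every value in ℂ ∖ {0}. Adding 3 shifts the range to ℂ ∖ {3}. Thus f omits exactly the value 3.

Omitted value: 3.


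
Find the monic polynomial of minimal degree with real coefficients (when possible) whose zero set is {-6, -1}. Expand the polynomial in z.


The polynomial is p(z) = ∏_{α ∈ S} (z − α), where S = {-6, -1}.
Expanding the product yields: p(z) = z^2 + 7·z + 6.
The resulting polynomial has degree 2 and real coefficients as required.

p(z) = z^2 + 7·z + 6.


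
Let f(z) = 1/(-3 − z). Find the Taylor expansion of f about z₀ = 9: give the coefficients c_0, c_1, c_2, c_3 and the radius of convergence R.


Let w = z − z₀, so z = z₀ + w.
Then -3 − z = -3 − (z₀ + w) = (-3 − z₀) − w = -12 − w.
f(z) = 1/(-12 − w) = (1/(-12)) · 1/(1 − w/(-12)) = Σ_{n≥0} w^n / (-12)^(n+1).
So c_n = 1/(-12)^(n+1):
  c_0 = 1/(-12)^1 = -1/12.
  c_1 = 1/(-12)^2 = 1/144.
  c_2 = 1/(-12)^3 = -1/1728.
  c_3 = 1/(-12)^4 = 1/20736.
The series is valid for |w/d| < 1, i.e. |z − z₀| < |d|.
Radius of convergence: R = |-3 − z₀| = |-12| = 12 (distance from z₀ to the singularity z = -3).

c_0 = -1/12, c_1 = 1/144, c_2 = -1/1728, c_3 = 1/20736; R = 12.


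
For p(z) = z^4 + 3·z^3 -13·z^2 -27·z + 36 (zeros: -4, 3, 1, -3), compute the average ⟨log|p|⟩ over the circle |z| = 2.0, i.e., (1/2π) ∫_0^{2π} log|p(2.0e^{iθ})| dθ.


Zeros: -4, -3, 1, 3; r = 2.0.
Inside |z| < r: 1. Outside (|z| ≥ r): -4, -3, 3.
p(0) = 36, so log|p(0)| = log(36) = 3.5835.
Apply Jensen: I(r) = log|p(0)| + Σ_k log(r/|z_k|), summed over zeros inside |z| < r.
  log(r/|z_k|) for z_k = 1: log(2.0/1) = 0.6931
  Outside zeros (-4, -3, 3) contribute nothing to the Jensen sum.
Sum over inside zeros: 0.6931.
I(r) = log|p(0)| + (inside sum) = 3.5835 + 0.6931 = 4.2767.
Note: since some zeros are outside |z| ≤ r, the simplified n·log(r) form does NOT apply — only the inside zeros contribute.

I(r) ≈ 4.2767.


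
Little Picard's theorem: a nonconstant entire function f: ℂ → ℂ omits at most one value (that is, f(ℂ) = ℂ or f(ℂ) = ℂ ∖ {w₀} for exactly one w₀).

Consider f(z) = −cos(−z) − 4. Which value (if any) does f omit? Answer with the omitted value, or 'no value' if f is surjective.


Little Picard bounds the complement of f(ℂ) to at most one point.
cos is entire and surjective onto ℂ: for every w ∈ ℂ, cos(ζ) = w has a solution ζ ∈ ℂ (e.g., via the complex inverse arccos). With ζ = −z this gives z = ζ/(-1). Then -1·cos(−z) takes every value in -1·ℂ = ℂ, and adding -4 is a bijection of ℂ. So f is surjective and omits no value. (Note: only on the real line is cos bounded by [−1, 1].)

Omitted value: no value.


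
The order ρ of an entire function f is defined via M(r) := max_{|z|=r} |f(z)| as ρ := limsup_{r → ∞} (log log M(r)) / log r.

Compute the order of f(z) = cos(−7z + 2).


cos(w) is a linear combination of e^{iw} and e^{−iw} (or e^w, e^{−w} in the hyperbolic case), so |cos(w)| ≤ e^{|w|}. With w = −7z + 2, |w| ≤ 7|z| + 2 = 7r + 2 on |z| = r, giving M(r) ≤ e^{7r + 2}, so ρ ≤ 1. On a suitable ray (z = it for sin/cos; z = t for sinh/cosh, t real → ∞), |cos(−7z + 2)| grows like e^{7|t|}/2, so ρ ≥ 1. Hence ρ = 1.
Therefore ρ = 1.

Order ρ = 1.


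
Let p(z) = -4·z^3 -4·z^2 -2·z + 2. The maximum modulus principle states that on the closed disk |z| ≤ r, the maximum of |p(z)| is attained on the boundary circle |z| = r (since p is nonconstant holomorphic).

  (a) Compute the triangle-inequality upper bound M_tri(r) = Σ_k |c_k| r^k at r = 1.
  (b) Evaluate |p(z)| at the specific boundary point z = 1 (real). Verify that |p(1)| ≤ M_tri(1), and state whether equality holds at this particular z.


Coefficients: c_0 = 2, c_1 = -2, c_2 = -4, c_3 = -4. Radius r = 1.
Part (a). Triangle bound: M_tri(r) = Σ_k |c_k| r^k
  = |2|·1^0 + |-2|·1^1 + |-4|·1^2 + |-4|·1^3
  = 2 + 2 + 4 + 4 = 12.
This bounds M(r) := max_{|z|=r} |p(z)| from above; equality holds iff all terms c_k z^k can be made to align in phase at a single z on |z|=r.
Part (b). At z = 1 (real, on the circle |z| = r):
  p(1) = (2)·1^0 + (-2)·1^1 + (-4)·1^2 + (-4)·1^3 = -8.
  |p(1)| = 8.
Check: |p(1)| = 8 ≤ 12 = M_tri(1). ✓ Equality does not hold at z = 1 (the coefficients have mixed signs, so the terms do not all align in phase there).

M_tri(1) = 12; |p(1)| = 8; equality at z=1: no.


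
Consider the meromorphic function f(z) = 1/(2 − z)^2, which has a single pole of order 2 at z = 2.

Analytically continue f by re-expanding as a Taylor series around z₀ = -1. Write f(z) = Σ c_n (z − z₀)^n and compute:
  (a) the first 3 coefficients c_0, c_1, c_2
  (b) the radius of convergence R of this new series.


Let w = z − z₀, so z = z₀ + w.
Then 2 − z = 2 − (z₀ + w) = (2 − z₀) − w = 3 − w.
f(z) = 1/(3 − w)^2 = (1/(3)^2) · (1 − w/(3))^{−2}.
By the binomial series (1−u)^{−2} = Σ_{n≥0} C(n+1, 1) u^n for |u|<1, with u = w/(3):
  c_n = C(n+1, 1) / (3)^(n+2).
  c_0 = 1/(3)^2 = 1/9.
  c_1 = 2/(3)^3 = 2/27.
  c_2 = 3/(3)^4 = 1/27.
The series is valid for |w/d| < 1, i.e. |z − z₀| < |d|.
Radius of convergence: R = |2 − z₀| = |3| = 3 (distance from z₀ to the singularity z = 2).

c_0 = 1/9, c_1 = 2/27, c_2 = 1/27; R = 3.


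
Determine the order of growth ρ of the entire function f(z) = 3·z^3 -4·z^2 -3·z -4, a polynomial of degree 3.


|f(z)| ≤ Σ|c_k|·r^k = O(r^3) as r → ∞. Polynomial growth is O(e^{r^ε}) for every ε > 0 (since r^3/e^{r^ε} → 0), so ρ ≤ ε for all ε > 0, i.e. ρ = 0. Every nonconstant polynomial has order 0.
Therefore ρ = 0.

Order ρ = 0.


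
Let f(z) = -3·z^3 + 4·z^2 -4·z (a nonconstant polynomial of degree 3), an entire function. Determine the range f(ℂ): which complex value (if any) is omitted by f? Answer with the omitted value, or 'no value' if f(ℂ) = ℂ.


Little Picard bounds the complement of f(ℂ) to at most one point.
For every w ∈ ℂ, the equation p(z) − w = 0 is a nonconstant polynomial in z and hence has at least one root by the fundamental theorem of algebra. So p is surjective onto ℂ, omitting no value.

Omitted value: no value.


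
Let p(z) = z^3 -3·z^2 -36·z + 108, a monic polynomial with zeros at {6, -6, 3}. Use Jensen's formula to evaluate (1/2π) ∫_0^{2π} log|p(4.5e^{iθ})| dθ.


Zeros: -6, 3, 6; r = 4.5.
Inside |z| < r: 3. Outside (|z| ≥ r): -6, 6.
p(0) = 108, so log|p(0)| = log(108) = 4.6821.
Apply Jensen: I(r) = log|p(0)| + Σ_k log(r/|z_k|), summed over zeros inside |z| < r.
  log(r/|z_k|) for z_k = 3: log(4.5/3) = 0.4055
  Outside zeros (-6, 6) contribute nothing to the Jensen sum.
Sum over inside zeros: 0.4055.
I(r) = log|p(0)| + (inside sum) = 4.6821 + 0.4055 = 5.0876.
Note: since some zeros are outside |z| ≤ r, the simplified n·log(r) form does NOT apply — only the inside zeros contribute.

I(r) ≈ 5.0876.


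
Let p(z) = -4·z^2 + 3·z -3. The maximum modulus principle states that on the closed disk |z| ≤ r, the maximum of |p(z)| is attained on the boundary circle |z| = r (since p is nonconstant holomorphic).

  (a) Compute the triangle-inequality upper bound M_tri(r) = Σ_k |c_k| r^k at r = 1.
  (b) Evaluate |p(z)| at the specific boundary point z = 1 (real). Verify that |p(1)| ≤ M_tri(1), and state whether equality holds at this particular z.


Coefficients: c_0 = -3, c_1 = 3, c_2 = -4. Radius r = 1.
Part (a). Triangle bound: M_tri(r) = Σ_k |c_k| r^k
  = |-3|·1^0 + |3|·1^1 + |-4|·1^2
  = 3 + 3 + 4 = 10.
This bounds M(r) := max_{|z|=r} |p(z)| from above; equality holds iff all terms c_k z^k can be made to align in phase at a single z on |z|=r.
Part (b). At z = 1 (real, on the circle |z| = r):
  p(1) = (-3)·1^0 + (3)·1^1 + (-4)·1^2 = -4.
  |p(1)| = 4.
Check: |p(1)| = 4 ≤ 10 = M_tri(1). ✓ Equality does not hold at z = 1 (the coefficients have mixed signs, so the terms do not all align in phase there).

M_tri(1) = 10; |p(1)| = 4; equality at z=1: no.


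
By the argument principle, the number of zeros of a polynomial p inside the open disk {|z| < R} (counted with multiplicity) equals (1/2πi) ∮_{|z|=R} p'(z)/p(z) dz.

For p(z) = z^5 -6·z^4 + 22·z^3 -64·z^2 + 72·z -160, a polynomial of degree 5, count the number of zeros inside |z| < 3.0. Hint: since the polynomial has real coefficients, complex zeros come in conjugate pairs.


The zeros of p are: 4, (1 + 3i), (1 - 3i), (0 + 2i), (0 - 2i).
Their magnitudes are: 4, 3.162, 3.162, 2, 2.
Zeros with |z| < R = 3.0: (0 + 2i), (0 - 2i).
Count = 2.
By the argument principle, (1/2πi) ∮_{|z|=R} p'(z)/p(z) dz equals exactly this count.

Number of zeros inside |z| < 3.0: 2.


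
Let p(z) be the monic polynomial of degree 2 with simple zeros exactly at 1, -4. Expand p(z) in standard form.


The polynomial is p(z) = ∏_{α ∈ S} (z − α), where S = {1, -4}.
Expanding the product yields: p(z) = z^2 + 3·z -4.
The resulting polynomial has degree 2 and real coefficients as required.

p(z) = z^2 + 3·z -4.


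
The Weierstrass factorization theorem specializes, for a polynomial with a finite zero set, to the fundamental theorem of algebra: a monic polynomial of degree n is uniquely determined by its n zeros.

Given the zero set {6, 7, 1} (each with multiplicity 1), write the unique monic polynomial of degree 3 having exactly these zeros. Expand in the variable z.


The polynomial is p(z) = ∏_{α ∈ S} (z − α), where S = {6, 7, 1}.
Expanding the product yields: p(z) = z^3 -14·z^2 + 55·z -42.
The resulting polynomial has degree 3 and real coefficients as required.

p(z) = z^3 -14·z^2 + 55·z -42.


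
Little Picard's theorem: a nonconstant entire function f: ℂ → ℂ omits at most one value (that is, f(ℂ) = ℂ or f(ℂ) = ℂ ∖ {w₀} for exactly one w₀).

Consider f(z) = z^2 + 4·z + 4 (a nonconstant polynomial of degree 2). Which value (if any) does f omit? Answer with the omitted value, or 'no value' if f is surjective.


Little Picard bounds the complement of f(ℂ) to at most one point.
For every w ∈ ℂ, the equation p(z) − w = 0 is a nonconstant polynomial in z and hence has at least one root by the fundamental theorem of algebra. So p is surjective onto ℂ, omitting no value.

Omitted value: no value.


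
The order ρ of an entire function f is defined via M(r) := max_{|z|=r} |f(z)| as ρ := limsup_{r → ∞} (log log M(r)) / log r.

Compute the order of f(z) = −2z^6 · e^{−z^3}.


M(r) = max_{|z|=r} |-2|·|z|^6·|e^{−z^3}| = 2·r^6 · e^{1r^3} (the factors attain their maxima compatibly on |z|=r). Then log M(r) = log 2 + 6·log r + 1r^3, dominated by the last term, so log log M(r) ~ 3·log r. The polynomial factor -2z^6 contributes only a log r term and does not affect the order. ρ = 3.
Therefore ρ = 3.

Order ρ = 3.


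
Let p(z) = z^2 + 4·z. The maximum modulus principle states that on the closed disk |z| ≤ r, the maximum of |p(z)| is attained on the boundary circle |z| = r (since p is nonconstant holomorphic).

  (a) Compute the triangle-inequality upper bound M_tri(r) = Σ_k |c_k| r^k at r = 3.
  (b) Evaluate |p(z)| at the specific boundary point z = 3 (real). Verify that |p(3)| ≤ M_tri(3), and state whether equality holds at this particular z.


Coefficients: c_0 = 0, c_1 = 4, c_2 = 1. Radius r = 3.
Part (a). Triangle bound: M_tri(r) = Σ_k |c_k| r^k
  = |0|·3^0 + |4|·3^1 + |1|·3^2
  = 0 + 12 + 9 = 21.
This bounds M(r) := max_{|z|=r} |p(z)| from above; equality holds iff all terms c_k z^k can be made to align in phase at a single z on |z|=r.
Part (b). At z = 3 (real, on the circle |z| = r):
  p(3) = (0)·3^0 + (4)·3^1 + (1)·3^2 = 21.
  |p(3)| = 21.
Since all nonzero coefficients share the same sign, |p(3)| = 21 = M_tri(3); the triangle bound is attained at z = 3, so in fact M(r) = 21.

M_tri(3) = 21; |p(3)| = 21; equality at z=3: yes.


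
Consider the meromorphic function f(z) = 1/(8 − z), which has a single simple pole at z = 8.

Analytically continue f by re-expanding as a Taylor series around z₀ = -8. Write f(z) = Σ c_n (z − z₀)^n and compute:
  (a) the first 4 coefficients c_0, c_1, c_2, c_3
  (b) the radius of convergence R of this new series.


Let w = z − z₀, so z = z₀ + w.
Then 8 − z = 8 − (z₀ + w) = (8 − z₀) − w = 16 − w.
f(z) = 1/(16 − w) = (1/(16)) · 1/(1 − w/(16)) = Σ_{n≥0} w^n / (16)^(n+1).
So c_n = 1/(16)^(n+1):
  c_0 = 1/(16)^1 = 1/16.
  c_1 = 1/(16)^2 = 1/256.
  c_2 = 1/(16)^3 = 1/4096.
  c_3 = 1/(16)^4 = 1/65536.
The series is valid for |w/d| < 1, i.e. |z − z₀| < |d|.
Radius of convergence: R = |8 − z₀| = |16| = 16 (distance from z₀ to the singularity z = 8).

c_0 = 1/16, c_1 = 1/256, c_2 = 1/4096, c_3 = 1/65536; R = 16.


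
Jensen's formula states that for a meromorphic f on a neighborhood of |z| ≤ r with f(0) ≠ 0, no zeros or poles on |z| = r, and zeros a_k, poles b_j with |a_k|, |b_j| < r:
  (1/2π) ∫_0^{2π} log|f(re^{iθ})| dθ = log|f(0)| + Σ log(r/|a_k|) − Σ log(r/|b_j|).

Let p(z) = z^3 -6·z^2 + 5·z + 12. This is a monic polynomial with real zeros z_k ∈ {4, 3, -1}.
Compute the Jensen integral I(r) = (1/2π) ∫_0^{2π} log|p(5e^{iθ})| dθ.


Zeros: -1, 3, 4; r = 5.
Inside |z| < r: -1, 3, 4. Outside (|z| ≥ r): ∅.
p(0) = 12, so log|p(0)| = log(12) = 2.4849.
Apply Jensen: I(r) = log|p(0)| + Σ_k log(r/|z_k|), summed over zeros inside |z| < r.
  log(r/|z_k|) for z_k = 4: log(5/4) = 0.2231
  log(r/|z_k|) for z_k = 3: log(5/3) = 0.5108
  log(r/|z_k|) for z_k = -1: log(5/1) = 1.6094
Sum over inside zeros: 2.3434.
I(r) = log|p(0)| + (inside sum) = 2.4849 + 2.3434 = 4.8283.
Closed form (all zeros inside, monic): I(r) = n·log(r) = 3·log(5) = 4.8283. ✓

I(r) ≈ 4.8283.


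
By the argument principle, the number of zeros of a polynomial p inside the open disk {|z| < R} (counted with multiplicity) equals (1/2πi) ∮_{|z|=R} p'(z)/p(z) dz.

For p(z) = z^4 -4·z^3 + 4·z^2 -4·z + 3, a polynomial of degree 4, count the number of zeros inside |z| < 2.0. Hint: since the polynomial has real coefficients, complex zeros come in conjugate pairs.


The zeros of p are: (0 + 1i), (0 - 1i), 1, 3.
Their magnitudes are: 1, 1, 1, 3.
Zeros with |z| < R = 2.0: (0 + 1i), (0 - 1i), 1.
Count = 3.
By the argument principle, (1/2πi) ∮_{|z|=R} p'(z)/p(z) dz equals exactly this count.

Number of zeros inside |z| < 2.0: 3.


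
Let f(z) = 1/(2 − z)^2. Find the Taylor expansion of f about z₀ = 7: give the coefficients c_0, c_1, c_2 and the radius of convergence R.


Let w = z − z₀, so z = z₀ + w.
Then 2 − z = 2 − (z₀ + w) = (2 − z₀) − w = -5 − w.
f(z) = 1/(-5 − w)^2 = (1/(-5)^2) · (1 − w/(-5))^{−2}.
By the binomial series (1−u)^{−2} = Σ_{n≥0} C(n+1, 1) u^n for |u|<1, with u = w/(-5):
  c_n = C(n+1, 1) / (-5)^(n+2).
  c_0 = 1/(-5)^2 = 1/25.
  c_1 = 2/(-5)^3 = -2/125.
  c_2 = 3/(-5)^4 = 3/625.
The series is valid for |w/d| < 1, i.e. |z − z₀| < |d|.
Radius of convergence: R = |2 − z₀| = |-5| = 5 (distance from z₀ to the singularity z = 2).

c_0 = 1/25, c_1 = -2/125, c_2 = 3/625; R = 5.


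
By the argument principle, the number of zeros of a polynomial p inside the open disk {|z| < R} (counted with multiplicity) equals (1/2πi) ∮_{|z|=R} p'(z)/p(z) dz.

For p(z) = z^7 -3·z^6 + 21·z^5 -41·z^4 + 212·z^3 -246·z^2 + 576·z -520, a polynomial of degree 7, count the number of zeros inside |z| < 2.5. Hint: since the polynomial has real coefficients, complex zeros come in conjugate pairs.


The zeros of p are: (-1 + 3i), (-1 - 3i), 1, (2 + 3i), (2 - 3i), (0 + 2i), (0 - 2i).
Their magnitudes are: 3.162, 3.162, 1, 3.606, 3.606, 2, 2.
Zeros with |z| < R = 2.5: 1, (0 + 2i), (0 - 2i).
Count = 3.
By the argument principle, (1/2πi) ∮_{|z|=R} p'(z)/p(z) dz equals exactly this count.

Number of zeros inside |z| < 2.5: 3.


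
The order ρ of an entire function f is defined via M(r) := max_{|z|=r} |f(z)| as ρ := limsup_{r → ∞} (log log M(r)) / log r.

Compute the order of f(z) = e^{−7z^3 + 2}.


|e^{−7z^3 + 2}| = e^{Re(-7·z^3) + 2} ≤ e^{7|z|^3 + 2} = e^{7r^3 + 2} on |z| = r, so ρ ≤ 3. Choosing z on |z|=r so that -7·z^3 is real positive (always possible by picking arg z appropriately) gives |f(z)| = e^{7r^3 + 2}, matching the bound. The additive constant 2 does not affect log log M(r) ~ 3·log r. Hence ρ = 3.
Therefore ρ = 3.

Order ρ = 3.


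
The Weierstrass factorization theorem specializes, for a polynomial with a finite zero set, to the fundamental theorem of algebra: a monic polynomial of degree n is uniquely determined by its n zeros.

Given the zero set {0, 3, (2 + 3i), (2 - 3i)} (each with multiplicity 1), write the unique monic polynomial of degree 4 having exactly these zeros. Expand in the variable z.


The polynomial is p(z) = ∏_{α ∈ S} (z − α), where S = {0, 3, (2 + 3i), (2 - 3i)}.
Expanding the product yields: p(z) = z^4 -7·z^3 + 25·z^2 -39·z.
Note conjugate pairs combine to real quadratics: (z − (2+3i))(z − (2−3i)) = z² − 4z + 13.
The resulting polynomial has degree 4 and real coefficients as required.

p(z) = z^4 -7·z^3 + 25·z^2 -39·z.


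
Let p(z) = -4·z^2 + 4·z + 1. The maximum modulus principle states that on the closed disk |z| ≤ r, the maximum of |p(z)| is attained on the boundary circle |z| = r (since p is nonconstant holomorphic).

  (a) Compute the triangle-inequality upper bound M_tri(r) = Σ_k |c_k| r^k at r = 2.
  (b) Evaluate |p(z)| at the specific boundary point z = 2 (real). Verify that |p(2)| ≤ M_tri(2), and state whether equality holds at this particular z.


Coefficients: c_0 = 1, c_1 = 4, c_2 = -4. Radius r = 2.
Part (a). Triangle bound: M_tri(r) = Σ_k |c_k| r^k
  = |1|·2^0 + |4|·2^1 + |-4|·2^2
  = 1 + 8 + 16 = 25.
This bounds M(r) := max_{|z|=r} |p(z)| from above; equality holds iff all terms c_k z^k can be made to align in phase at a single z on |z|=r.
Part (b). At z = 2 (real, on the circle |z| = r):
  p(2) = (1)·2^0 + (4)·2^1 + (-4)·2^2 = -7.
  |p(2)| = 7.
Check: |p(2)| = 7 ≤ 25 = M_tri(2). ✓ Equality does not hold at z = 2 (the coefficients have mixed signs, so the terms do not all align in phase there).

M_tri(2) = 25; |p(2)| = 7; equality at z=2: no.


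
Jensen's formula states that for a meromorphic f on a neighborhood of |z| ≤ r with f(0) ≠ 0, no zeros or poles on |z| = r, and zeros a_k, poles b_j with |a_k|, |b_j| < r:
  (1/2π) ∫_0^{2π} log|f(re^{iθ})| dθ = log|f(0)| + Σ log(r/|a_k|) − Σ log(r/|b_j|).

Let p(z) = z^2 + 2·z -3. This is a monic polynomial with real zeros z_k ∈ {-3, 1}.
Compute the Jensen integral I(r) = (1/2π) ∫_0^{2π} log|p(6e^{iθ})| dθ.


Zeros: -3, 1; r = 6.
Inside |z| < r: -3, 1. Outside (|z| ≥ r): ∅.
p(0) = -3, so log|p(0)| = log(3) = 1.0986.
Apply Jensen: I(r) = log|p(0)| + Σ_k log(r/|z_k|), summed over zeros inside |z| < r.
  log(r/|z_k|) for z_k = -3: log(6/3) = 0.6931
  log(r/|z_k|) for z_k = 1: log(6/1) = 1.7918
Sum over inside zeros: 2.4849.
I(r) = log|p(0)| + (inside sum) = 1.0986 + 2.4849 = 3.5835.
Closed form (all zeros inside, monic): I(r) = n·log(r) = 2·log(6) = 3.5835. ✓

I(r) ≈ 3.5835.


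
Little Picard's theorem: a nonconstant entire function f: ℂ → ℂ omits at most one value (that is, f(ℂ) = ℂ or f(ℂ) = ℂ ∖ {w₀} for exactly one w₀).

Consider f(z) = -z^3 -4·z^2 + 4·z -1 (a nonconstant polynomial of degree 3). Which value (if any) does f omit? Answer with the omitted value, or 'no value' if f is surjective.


Little Picard bounds the complement of f(ℂ) to at most one point.
For every w ∈ ℂ, the equation p(z) − w = 0 is a nonconstant polynomial in z and hence has at least one root by the fundamental theorem of algebra. So p is surjective onto ℂ, omitting no value.

Omitted value: no value.


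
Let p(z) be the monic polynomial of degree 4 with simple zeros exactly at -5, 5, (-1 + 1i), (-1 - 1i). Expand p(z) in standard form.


The polynomial is p(z) = ∏_{α ∈ S} (z − α), where S = {-5, 5, (-1 + 1i), (-1 - 1i)}.
Expanding the product yields: p(z) = z^4 + 2·z^3 -23·z^2 -50·z -50.
Note conjugate pairs combine to real quadratics: (z − (-1+1i))(z − (-1−1i)) = z² + 2z + 2.
The resulting polynomial has degree 4 and real coefficients as required.

p(z) = z^4 + 2·z^3 -23·z^2 -50·z -50.


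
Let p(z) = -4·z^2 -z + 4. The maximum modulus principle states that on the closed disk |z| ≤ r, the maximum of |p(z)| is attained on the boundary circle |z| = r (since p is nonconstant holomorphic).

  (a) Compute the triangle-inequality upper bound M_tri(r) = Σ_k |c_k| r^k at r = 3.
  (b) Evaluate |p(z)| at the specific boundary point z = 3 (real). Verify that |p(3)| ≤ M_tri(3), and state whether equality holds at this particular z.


Coefficients: c_0 = 4, c_1 = -1, c_2 = -4. Radius r = 3.
Part (a). Triangle bound: M_tri(r) = Σ_k |c_k| r^k
  = |4|·3^0 + |-1|·3^1 + |-4|·3^2
  = 4 + 3 + 36 = 43.
This bounds M(r) := max_{|z|=r} |p(z)| from above; equality holds iff all terms c_k z^k can be made to align in phase at a single z on |z|=r.
Part (b). At z = 3 (real, on the circle |z| = r):
  p(3) = (4)·3^0 + (-1)·3^1 + (-4)·3^2 = -35.
  |p(3)| = 35.
Check: |p(3)| = 35 ≤ 43 = M_tri(3). ✓ Equality does not hold at z = 3 (the coefficients have mixed signs, so the terms do not all align in phase there).

M_tri(3) = 43; |p(3)| = 35; equality at z=3: no.


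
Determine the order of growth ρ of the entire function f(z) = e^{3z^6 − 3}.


|e^{3z^6 − 3}| = e^{Re(3·z^6) + -3} ≤ e^{3|z|^6 + -3} = e^{3r^6 + -3} on |z| = r, so ρ ≤ 6. Choosing z on |z|=r so that 3·z^6 is real positive (always possible by picking arg z appropriately) gives |f(z)| = e^{3r^6 + -3}, matching the bound. The additive constant -3 does not affect log log M(r) ~ 6·log r. Hence ρ = 6.
Therefore ρ = 6.

Order ρ = 6.


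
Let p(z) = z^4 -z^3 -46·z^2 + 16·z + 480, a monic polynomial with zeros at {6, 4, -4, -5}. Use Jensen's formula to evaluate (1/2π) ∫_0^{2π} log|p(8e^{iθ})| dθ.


Zeros: -5, -4, 4, 6; r = 8.
Inside |z| < r: -5, -4, 4, 6. Outside (|z| ≥ r): ∅.
p(0) = 480, so log|p(0)| = log(480) = 6.1738.
Apply Jensen: I(r) = log|p(0)| + Σ_k log(r/|z_k|), summed over zeros inside |z| < r.
  log(r/|z_k|) for z_k = 6: log(8/6) = 0.2877
  log(r/|z_k|) for z_k = 4: log(8/4) = 0.6931
  log(r/|z_k|) for z_k = -4: log(8/4) = 0.6931
  log(r/|z_k|) for z_k = -5: log(8/5) = 0.4700
Sum over inside zeros: 2.1440.
I(r) = log|p(0)| + (inside sum) = 6.1738 + 2.1440 = 8.3178.
Closed form (all zeros inside, monic): I(r) = n·log(r) = 4·log(8) = 8.3178. ✓

I(r) ≈ 8.3178.


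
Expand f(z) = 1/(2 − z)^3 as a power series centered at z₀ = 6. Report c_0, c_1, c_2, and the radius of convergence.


Let w = z − z₀, so z = z₀ + w.
Then 2 − z = 2 − (z₀ + w) = (2 − z₀) − w = -4 − w.
f(z) = 1/(-4 − w)^3 = (1/(-4)^3) · (1 − w/(-4))^{−3}.
By the binomial series (1−u)^{−3} = Σ_{n≥0} C(n+2, 2) u^n for |u|<1, with u = w/(-4):
  c_n = C(n+2, 2) / (-4)^(n+3).
  c_0 = 1/(-4)^3 = -1/64.
  c_1 = 3/(-4)^4 = 3/256.
  c_2 = 6/(-4)^5 = -3/512.
The series is valid for |w/d| < 1, i.e. |z − z₀| < |d|.
Radius of convergence: R = |2 − z₀| = |-4| = 4 (distance from z₀ to the singularity z = 2).

c_0 = -1/64, c_1 = 3/256, c_2 = -3/512; R = 4.


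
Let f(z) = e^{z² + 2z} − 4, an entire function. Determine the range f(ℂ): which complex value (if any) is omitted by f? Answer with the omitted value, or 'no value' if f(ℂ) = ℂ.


Little Picard bounds the complement of f(ℂ) to at most one point.
The exponent g(z) = z² + 2z is a nonconstant polynomial, hence surjective onto ℂ. So e^{g(z)} takes every value in {e^w : w ∈ ℂ} = ℂ ∖ {0}. Adding -4 shifts the range to ℂ ∖ {-4}. f omits exactly -4.

Omitted value: -4.


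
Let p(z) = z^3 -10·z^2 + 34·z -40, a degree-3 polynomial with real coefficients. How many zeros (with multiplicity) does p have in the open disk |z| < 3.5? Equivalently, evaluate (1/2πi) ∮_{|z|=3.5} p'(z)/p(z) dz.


The zeros of p are: 4, (3 + 1i), (3 - 1i).
Their magnitudes are: 4, 3.162, 3.162.
Zeros with |z| < R = 3.5: (3 + 1i), (3 - 1i).
Count = 2.
By the argument principle, (1/2πi) ∮_{|z|=R} p'(z)/p(z) dz equals exactly this count.

Number of zeros inside |z| < 3.5: 2.


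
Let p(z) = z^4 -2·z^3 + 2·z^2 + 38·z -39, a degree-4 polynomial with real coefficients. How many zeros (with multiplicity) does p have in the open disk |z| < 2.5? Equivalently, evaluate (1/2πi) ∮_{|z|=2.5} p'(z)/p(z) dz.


The zeros of p are: -3, (2 + 3i), (2 - 3i), 1.
Their magnitudes are: 3, 3.606, 3.606, 1.
Zeros with |z| < R = 2.5: 1.
Count = 1.
By the argument principle, (1/2πi) ∮_{|z|=R} p'(z)/p(z) dz equals exactly this count.

Number of zeros inside |z| < 2.5: 1.


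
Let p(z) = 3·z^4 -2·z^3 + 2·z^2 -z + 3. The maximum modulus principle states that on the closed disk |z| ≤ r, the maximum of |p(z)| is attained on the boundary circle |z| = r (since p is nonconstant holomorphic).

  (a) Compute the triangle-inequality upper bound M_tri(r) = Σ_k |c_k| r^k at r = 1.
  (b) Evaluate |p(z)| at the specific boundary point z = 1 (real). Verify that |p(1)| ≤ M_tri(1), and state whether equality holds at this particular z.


Coefficients: c_0 = 3, c_1 = -1, c_2 = 2, c_3 = -2, c_4 = 3. Radius r = 1.
Part (a). Triangle bound: M_tri(r) = Σ_k |c_k| r^k
  = |3|·1^0 + |-1|·1^1 + |2|·1^2 + |-2|·1^3 + |3|·1^4
  = 3 + 1 + 2 + 2 + 3 = 11.
This bounds M(r) := max_{|z|=r} |p(z)| from above; equality holds iff all terms c_k z^k can be made to align in phase at a single z on |z|=r.
Part (b). At z = 1 (real, on the circle |z| = r):
  p(1) = (3)·1^0 + (-1)·1^1 + (2)·1^2 + (-2)·1^3 + (3)·1^4 = 5.
  |p(1)| = 5.
Check: |p(1)| = 5 ≤ 11 = M_tri(1). ✓ Equality does not hold at z = 1 (the coefficients have mixed signs, so the terms do not all align in phase there).

M_tri(1) = 11; |p(1)| = 5; equality at z=1: no.


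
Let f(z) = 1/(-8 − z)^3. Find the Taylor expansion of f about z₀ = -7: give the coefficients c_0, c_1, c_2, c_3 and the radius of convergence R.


Let w = z − z₀, so z = z₀ + w.
Then -8 − z = -8 − (z₀ + w) = (-8 − z₀) − w = -1 − w.
f(z) = 1/(-1 − w)^3 = (1/(-1)^3) · (1 − w/(-1))^{−3}.
By the binomial series (1−u)^{−3} = Σ_{n≥0} C(n+2, 2) u^n for |u|<1, with u = w/(-1):
  c_n = C(n+2, 2) / (-1)^(n+3).
  c_0 = 1/(-1)^3 = -1.
  c_1 = 3/(-1)^4 = 3.
  c_2 = 6/(-1)^5 = -6.
  c_3 = 10/(-1)^6 = 10.
The series is valid for |w/d| < 1, i.e. |z − z₀| < |d|.
Radius of convergence: R = |-8 − z₀| = |-1| = 1 (distance from z₀ to the singularity z = -8).

c_0 = -1, c_1 = 3, c_2 = -6, c_3 = 10; R = 1.


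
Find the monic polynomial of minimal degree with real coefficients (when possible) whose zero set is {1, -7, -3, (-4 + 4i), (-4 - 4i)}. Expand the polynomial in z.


The polynomial is p(z) = ∏_{α ∈ S} (z − α), where S = {1, -7, -3, (-4 + 4i), (-4 - 4i)}.
Expanding the product yields: p(z) = z^5 + 17·z^4 + 115·z^3 + 355·z^2 + 184·z -672.
Note conjugate pairs combine to real quadratics: (z − (-4+4i))(z − (-4−4i)) = z² + 8z + 32.
The resulting polynomial has degree 5 and real coefficients as required.

p(z) = z^5 + 17·z^4 + 115·z^3 + 355·z^2 + 184·z -672.


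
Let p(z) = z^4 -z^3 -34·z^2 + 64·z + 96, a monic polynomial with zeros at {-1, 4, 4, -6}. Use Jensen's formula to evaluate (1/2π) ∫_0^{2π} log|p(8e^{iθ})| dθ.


Zeros: -6, -1, 4, 4; r = 8.
Inside |z| < r: -6, -1, 4, 4. Outside (|z| ≥ r): ∅.
p(0) = 96, so log|p(0)| = log(96) = 4.5643.
Apply Jensen: I(r) = log|p(0)| + Σ_k log(r/|z_k|), summed over zeros inside |z| < r.
  log(r/|z_k|) for z_k = -1: log(8/1) = 2.0794
  log(r/|z_k|) for z_k = 4: log(8/4) = 0.6931
  log(r/|z_k|) for z_k = 4: log(8/4) = 0.6931
  log(r/|z_k|) for z_k = -6: log(8/6) = 0.2877
Sum over inside zeros: 3.7534.
I(r) = log|p(0)| + (inside sum) = 4.5643 + 3.7534 = 8.3178.
Closed form (all zeros inside, monic): I(r) = n·log(r) = 4·log(8) = 8.3178. ✓

I(r) ≈ 8.3178.


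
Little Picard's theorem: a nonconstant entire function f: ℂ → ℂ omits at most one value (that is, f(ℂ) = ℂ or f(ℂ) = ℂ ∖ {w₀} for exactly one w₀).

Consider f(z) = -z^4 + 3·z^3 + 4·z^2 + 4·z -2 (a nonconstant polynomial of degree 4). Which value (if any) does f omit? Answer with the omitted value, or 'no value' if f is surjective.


Little Picard bounds the complement of f(ℂ) to at most one point.
For every w ∈ ℂ, the equation p(z) − w = 0 is a nonconstant polynomial in z and hence has at least one root by the fundamental theorem of algebra. So p is surjective onto ℂ, omitting no value.

Omitted value: no value.


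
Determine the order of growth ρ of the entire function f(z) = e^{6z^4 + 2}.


|e^{6z^4 + 2}| = e^{Re(6·z^4) + 2} ≤ e^{6|z|^4 + 2} = e^{6r^4 + 2} on |z| = r, so ρ ≤ 4. Choosing z on |z|=r so that 6·z^4 is real positive (always possible by picking arg z appropriately) gives |f(z)| = e^{6r^4 + 2}, matching the bound. The additive constant 2 does not affect log log M(r) ~ 4·log r. Hence ρ = 4.
Therefore ρ = 4.

Order ρ = 4.


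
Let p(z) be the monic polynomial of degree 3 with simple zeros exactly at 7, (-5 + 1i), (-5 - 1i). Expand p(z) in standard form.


The polynomial is p(z) = ∏_{α ∈ S} (z − α), where S = {7, (-5 + 1i), (-5 - 1i)}.
Expanding the product yields: p(z) = z^3 + 3·z^2 -44·z -182.
Note conjugate pairs combine to real quadratics: (z − (-5+1i))(z − (-5−1i)) = z² + 10z + 26.
The resulting polynomial has degree 3 and real coefficients as required.

p(z) = z^3 + 3·z^2 -44·z -182.


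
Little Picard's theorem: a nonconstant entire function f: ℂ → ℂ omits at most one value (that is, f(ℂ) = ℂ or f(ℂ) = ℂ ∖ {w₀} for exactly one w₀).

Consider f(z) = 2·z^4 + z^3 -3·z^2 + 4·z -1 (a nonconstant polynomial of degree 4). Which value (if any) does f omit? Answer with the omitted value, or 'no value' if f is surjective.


Little Picard bounds the complement of f(ℂ) to at most one point.
For every w ∈ ℂ, the equation p(z) − w = 0 is a nonconstant polynomial in z and hence has at least one root by the fundamental theorem of algebra. So p is surjective onto ℂ, omitting no value.

Omitted value: no value.


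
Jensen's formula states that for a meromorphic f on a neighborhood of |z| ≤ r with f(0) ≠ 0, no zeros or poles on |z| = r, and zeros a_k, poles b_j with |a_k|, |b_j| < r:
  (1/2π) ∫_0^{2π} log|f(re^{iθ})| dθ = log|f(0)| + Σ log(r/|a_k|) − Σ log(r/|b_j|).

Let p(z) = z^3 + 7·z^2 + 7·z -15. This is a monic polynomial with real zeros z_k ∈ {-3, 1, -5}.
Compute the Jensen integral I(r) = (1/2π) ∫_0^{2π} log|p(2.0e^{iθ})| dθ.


Zeros: -5, -3, 1; r = 2.0.
Inside |z| < r: 1. Outside (|z| ≥ r): -5, -3.
p(0) = -15, so log|p(0)| = log(15) = 2.7081.
Apply Jensen: I(r) = log|p(0)| + Σ_k log(r/|z_k|), summed over zeros inside |z| < r.
  log(r/|z_k|) for z_k = 1: log(2.0/1) = 0.6931
  Outside zeros (-5, -3) contribute nothing to the Jensen sum.
Sum over inside zeros: 0.6931.
I(r) = log|p(0)| + (inside sum) = 2.7081 + 0.6931 = 3.4012.
Note: since some zeros are outside |z| ≤ r, the simplified n·log(r) form does NOT apply — only the inside zeros contribute.

I(r) ≈ 3.4012.


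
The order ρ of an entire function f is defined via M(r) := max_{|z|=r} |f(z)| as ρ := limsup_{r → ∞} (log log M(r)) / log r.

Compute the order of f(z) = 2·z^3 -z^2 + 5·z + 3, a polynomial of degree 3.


|f(z)| ≤ Σ|c_k|·r^k = O(r^3) as r → ∞. Polynomial growth is O(e^{r^ε}) for every ε > 0 (since r^3/e^{r^ε} → 0), so ρ ≤ ε for all ε > 0, i.e. ρ = 0. Every nonconstant polynomial has order 0.
Therefore ρ = 0.

Order ρ = 0.


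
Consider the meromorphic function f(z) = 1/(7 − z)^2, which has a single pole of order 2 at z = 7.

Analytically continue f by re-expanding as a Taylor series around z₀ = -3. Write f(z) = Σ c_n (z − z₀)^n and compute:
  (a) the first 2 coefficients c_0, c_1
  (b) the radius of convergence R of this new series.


Let w = z − z₀, so z = z₀ + w.
Then 7 − z = 7 − (z₀ + w) = (7 − z₀) − w = 10 − w.
f(z) = 1/(10 − w)^2 = (1/(10)^2) · (1 − w/(10))^{−2}.
By the binomial series (1−u)^{−2} = Σ_{n≥0} C(n+1, 1) u^n for |u|<1, with u = w/(10):
  c_n = C(n+1, 1) / (10)^(n+2).
  c_0 = 1/(10)^2 = 1/100.
  c_1 = 2/(10)^3 = 1/500.
The series is valid for |w/d| < 1, i.e. |z − z₀| < |d|.
Radius of convergence: R = |7 − z₀| = |10| = 10 (distance from z₀ to the singularity z = 7).

c_0 = 1/100, c_1 = 1/500; R = 10.


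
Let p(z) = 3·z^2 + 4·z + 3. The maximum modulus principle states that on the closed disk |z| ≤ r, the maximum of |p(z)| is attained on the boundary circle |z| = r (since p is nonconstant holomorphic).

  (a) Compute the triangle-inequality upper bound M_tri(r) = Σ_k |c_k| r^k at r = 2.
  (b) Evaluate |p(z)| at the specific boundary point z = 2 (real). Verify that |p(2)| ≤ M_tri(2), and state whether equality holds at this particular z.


Coefficients: c_0 = 3, c_1 = 4, c_2 = 3. Radius r = 2.
Part (a). Triangle bound: M_tri(r) = Σ_k |c_k| r^k
  = |3|·2^0 + |4|·2^1 + |3|·2^2
  = 3 + 8 + 12 = 23.
This bounds M(r) := max_{|z|=r} |p(z)| from above; equality holds iff all terms c_k z^k can be made to align in phase at a single z on |z|=r.
Part (b). At z = 2 (real, on the circle |z| = r):
  p(2) = (3)·2^0 + (4)·2^1 + (3)·2^2 = 23.
  |p(2)| = 23.
Since all nonzero coefficients share the same sign, |p(2)| = 23 = M_tri(2); the triangle bound is attained at z = 2, so in fact M(r) = 23.

M_tri(2) = 23; |p(2)| = 23; equality at z=2: yes.


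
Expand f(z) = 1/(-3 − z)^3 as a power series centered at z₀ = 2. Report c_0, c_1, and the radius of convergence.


Let w = z − z₀, so z = z₀ + w.
Then -3 − z = -3 − (z₀ + w) = (-3 − z₀) − w = -5 − w.
f(z) = 1/(-5 − w)^3 = (1/(-5)^3) · (1 − w/(-5))^{−3}.
By the binomial series (1−u)^{−3} = Σ_{n≥0} C(n+2, 2) u^n for |u|<1, with u = w/(-5):
  c_n = C(n+2, 2) / (-5)^(n+3).
  c_0 = 1/(-5)^3 = -1/125.
  c_1 = 3/(-5)^4 = 3/625.
The series is valid for |w/d| < 1, i.e. |z − z₀| < |d|.
Radius of convergence: R = |-3 − z₀| = |-5| = 5 (distance from z₀ to the singularity z = -3).

c_0 = -1/125, c_1 = 3/625; R = 5.
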